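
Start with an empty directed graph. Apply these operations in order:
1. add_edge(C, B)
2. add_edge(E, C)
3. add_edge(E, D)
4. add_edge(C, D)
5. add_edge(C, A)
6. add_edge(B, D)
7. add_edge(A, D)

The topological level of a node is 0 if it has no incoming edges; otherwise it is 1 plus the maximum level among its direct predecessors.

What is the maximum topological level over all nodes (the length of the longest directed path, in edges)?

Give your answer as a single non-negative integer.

Answer: 3

Derivation:
Op 1: add_edge(C, B). Edges now: 1
Op 2: add_edge(E, C). Edges now: 2
Op 3: add_edge(E, D). Edges now: 3
Op 4: add_edge(C, D). Edges now: 4
Op 5: add_edge(C, A). Edges now: 5
Op 6: add_edge(B, D). Edges now: 6
Op 7: add_edge(A, D). Edges now: 7
Compute levels (Kahn BFS):
  sources (in-degree 0): E
  process E: level=0
    E->C: in-degree(C)=0, level(C)=1, enqueue
    E->D: in-degree(D)=3, level(D)>=1
  process C: level=1
    C->A: in-degree(A)=0, level(A)=2, enqueue
    C->B: in-degree(B)=0, level(B)=2, enqueue
    C->D: in-degree(D)=2, level(D)>=2
  process A: level=2
    A->D: in-degree(D)=1, level(D)>=3
  process B: level=2
    B->D: in-degree(D)=0, level(D)=3, enqueue
  process D: level=3
All levels: A:2, B:2, C:1, D:3, E:0
max level = 3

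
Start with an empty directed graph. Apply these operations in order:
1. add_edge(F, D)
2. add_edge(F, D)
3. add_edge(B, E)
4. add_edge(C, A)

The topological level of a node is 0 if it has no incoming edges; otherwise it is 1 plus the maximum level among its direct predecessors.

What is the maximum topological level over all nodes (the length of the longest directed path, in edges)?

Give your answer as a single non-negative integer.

Op 1: add_edge(F, D). Edges now: 1
Op 2: add_edge(F, D) (duplicate, no change). Edges now: 1
Op 3: add_edge(B, E). Edges now: 2
Op 4: add_edge(C, A). Edges now: 3
Compute levels (Kahn BFS):
  sources (in-degree 0): B, C, F
  process B: level=0
    B->E: in-degree(E)=0, level(E)=1, enqueue
  process C: level=0
    C->A: in-degree(A)=0, level(A)=1, enqueue
  process F: level=0
    F->D: in-degree(D)=0, level(D)=1, enqueue
  process E: level=1
  process A: level=1
  process D: level=1
All levels: A:1, B:0, C:0, D:1, E:1, F:0
max level = 1

Answer: 1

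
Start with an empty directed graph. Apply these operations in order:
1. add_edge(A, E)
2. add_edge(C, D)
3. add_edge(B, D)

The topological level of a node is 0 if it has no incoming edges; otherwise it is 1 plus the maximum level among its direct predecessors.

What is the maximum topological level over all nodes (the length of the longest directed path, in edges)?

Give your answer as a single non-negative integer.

Op 1: add_edge(A, E). Edges now: 1
Op 2: add_edge(C, D). Edges now: 2
Op 3: add_edge(B, D). Edges now: 3
Compute levels (Kahn BFS):
  sources (in-degree 0): A, B, C
  process A: level=0
    A->E: in-degree(E)=0, level(E)=1, enqueue
  process B: level=0
    B->D: in-degree(D)=1, level(D)>=1
  process C: level=0
    C->D: in-degree(D)=0, level(D)=1, enqueue
  process E: level=1
  process D: level=1
All levels: A:0, B:0, C:0, D:1, E:1
max level = 1

Answer: 1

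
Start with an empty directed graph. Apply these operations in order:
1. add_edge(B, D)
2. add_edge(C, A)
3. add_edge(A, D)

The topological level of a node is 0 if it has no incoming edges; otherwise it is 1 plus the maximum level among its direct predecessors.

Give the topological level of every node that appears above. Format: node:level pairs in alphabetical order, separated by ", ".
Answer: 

Op 1: add_edge(B, D). Edges now: 1
Op 2: add_edge(C, A). Edges now: 2
Op 3: add_edge(A, D). Edges now: 3
Compute levels (Kahn BFS):
  sources (in-degree 0): B, C
  process B: level=0
    B->D: in-degree(D)=1, level(D)>=1
  process C: level=0
    C->A: in-degree(A)=0, level(A)=1, enqueue
  process A: level=1
    A->D: in-degree(D)=0, level(D)=2, enqueue
  process D: level=2
All levels: A:1, B:0, C:0, D:2

Answer: A:1, B:0, C:0, D:2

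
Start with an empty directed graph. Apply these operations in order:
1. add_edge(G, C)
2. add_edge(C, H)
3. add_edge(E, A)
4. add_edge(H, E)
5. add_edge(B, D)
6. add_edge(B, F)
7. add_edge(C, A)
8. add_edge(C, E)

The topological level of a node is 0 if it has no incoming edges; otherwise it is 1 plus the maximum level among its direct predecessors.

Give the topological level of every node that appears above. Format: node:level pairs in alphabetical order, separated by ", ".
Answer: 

Answer: A:4, B:0, C:1, D:1, E:3, F:1, G:0, H:2

Derivation:
Op 1: add_edge(G, C). Edges now: 1
Op 2: add_edge(C, H). Edges now: 2
Op 3: add_edge(E, A). Edges now: 3
Op 4: add_edge(H, E). Edges now: 4
Op 5: add_edge(B, D). Edges now: 5
Op 6: add_edge(B, F). Edges now: 6
Op 7: add_edge(C, A). Edges now: 7
Op 8: add_edge(C, E). Edges now: 8
Compute levels (Kahn BFS):
  sources (in-degree 0): B, G
  process B: level=0
    B->D: in-degree(D)=0, level(D)=1, enqueue
    B->F: in-degree(F)=0, level(F)=1, enqueue
  process G: level=0
    G->C: in-degree(C)=0, level(C)=1, enqueue
  process D: level=1
  process F: level=1
  process C: level=1
    C->A: in-degree(A)=1, level(A)>=2
    C->E: in-degree(E)=1, level(E)>=2
    C->H: in-degree(H)=0, level(H)=2, enqueue
  process H: level=2
    H->E: in-degree(E)=0, level(E)=3, enqueue
  process E: level=3
    E->A: in-degree(A)=0, level(A)=4, enqueue
  process A: level=4
All levels: A:4, B:0, C:1, D:1, E:3, F:1, G:0, H:2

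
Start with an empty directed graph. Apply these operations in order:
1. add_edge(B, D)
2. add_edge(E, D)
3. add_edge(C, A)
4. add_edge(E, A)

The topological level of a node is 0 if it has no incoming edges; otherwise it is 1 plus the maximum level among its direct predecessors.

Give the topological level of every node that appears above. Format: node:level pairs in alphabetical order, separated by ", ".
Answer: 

Answer: A:1, B:0, C:0, D:1, E:0

Derivation:
Op 1: add_edge(B, D). Edges now: 1
Op 2: add_edge(E, D). Edges now: 2
Op 3: add_edge(C, A). Edges now: 3
Op 4: add_edge(E, A). Edges now: 4
Compute levels (Kahn BFS):
  sources (in-degree 0): B, C, E
  process B: level=0
    B->D: in-degree(D)=1, level(D)>=1
  process C: level=0
    C->A: in-degree(A)=1, level(A)>=1
  process E: level=0
    E->A: in-degree(A)=0, level(A)=1, enqueue
    E->D: in-degree(D)=0, level(D)=1, enqueue
  process A: level=1
  process D: level=1
All levels: A:1, B:0, C:0, D:1, E:0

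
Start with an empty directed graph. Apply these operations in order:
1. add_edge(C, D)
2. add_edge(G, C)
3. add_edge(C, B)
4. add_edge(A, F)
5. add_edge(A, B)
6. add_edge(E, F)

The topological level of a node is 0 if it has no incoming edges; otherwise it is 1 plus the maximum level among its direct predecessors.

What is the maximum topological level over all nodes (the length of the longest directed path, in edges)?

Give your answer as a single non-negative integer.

Op 1: add_edge(C, D). Edges now: 1
Op 2: add_edge(G, C). Edges now: 2
Op 3: add_edge(C, B). Edges now: 3
Op 4: add_edge(A, F). Edges now: 4
Op 5: add_edge(A, B). Edges now: 5
Op 6: add_edge(E, F). Edges now: 6
Compute levels (Kahn BFS):
  sources (in-degree 0): A, E, G
  process A: level=0
    A->B: in-degree(B)=1, level(B)>=1
    A->F: in-degree(F)=1, level(F)>=1
  process E: level=0
    E->F: in-degree(F)=0, level(F)=1, enqueue
  process G: level=0
    G->C: in-degree(C)=0, level(C)=1, enqueue
  process F: level=1
  process C: level=1
    C->B: in-degree(B)=0, level(B)=2, enqueue
    C->D: in-degree(D)=0, level(D)=2, enqueue
  process B: level=2
  process D: level=2
All levels: A:0, B:2, C:1, D:2, E:0, F:1, G:0
max level = 2

Answer: 2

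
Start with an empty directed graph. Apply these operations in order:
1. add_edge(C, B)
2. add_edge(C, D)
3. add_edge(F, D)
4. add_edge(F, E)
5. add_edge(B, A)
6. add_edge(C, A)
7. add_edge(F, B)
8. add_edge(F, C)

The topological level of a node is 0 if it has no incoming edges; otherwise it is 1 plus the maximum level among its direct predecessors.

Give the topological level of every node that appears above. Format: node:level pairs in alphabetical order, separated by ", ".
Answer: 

Answer: A:3, B:2, C:1, D:2, E:1, F:0

Derivation:
Op 1: add_edge(C, B). Edges now: 1
Op 2: add_edge(C, D). Edges now: 2
Op 3: add_edge(F, D). Edges now: 3
Op 4: add_edge(F, E). Edges now: 4
Op 5: add_edge(B, A). Edges now: 5
Op 6: add_edge(C, A). Edges now: 6
Op 7: add_edge(F, B). Edges now: 7
Op 8: add_edge(F, C). Edges now: 8
Compute levels (Kahn BFS):
  sources (in-degree 0): F
  process F: level=0
    F->B: in-degree(B)=1, level(B)>=1
    F->C: in-degree(C)=0, level(C)=1, enqueue
    F->D: in-degree(D)=1, level(D)>=1
    F->E: in-degree(E)=0, level(E)=1, enqueue
  process C: level=1
    C->A: in-degree(A)=1, level(A)>=2
    C->B: in-degree(B)=0, level(B)=2, enqueue
    C->D: in-degree(D)=0, level(D)=2, enqueue
  process E: level=1
  process B: level=2
    B->A: in-degree(A)=0, level(A)=3, enqueue
  process D: level=2
  process A: level=3
All levels: A:3, B:2, C:1, D:2, E:1, F:0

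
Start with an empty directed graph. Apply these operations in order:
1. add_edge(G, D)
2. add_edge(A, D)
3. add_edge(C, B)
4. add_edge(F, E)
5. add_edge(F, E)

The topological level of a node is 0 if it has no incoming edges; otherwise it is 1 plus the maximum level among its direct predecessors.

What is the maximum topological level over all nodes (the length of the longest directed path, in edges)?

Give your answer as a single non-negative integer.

Op 1: add_edge(G, D). Edges now: 1
Op 2: add_edge(A, D). Edges now: 2
Op 3: add_edge(C, B). Edges now: 3
Op 4: add_edge(F, E). Edges now: 4
Op 5: add_edge(F, E) (duplicate, no change). Edges now: 4
Compute levels (Kahn BFS):
  sources (in-degree 0): A, C, F, G
  process A: level=0
    A->D: in-degree(D)=1, level(D)>=1
  process C: level=0
    C->B: in-degree(B)=0, level(B)=1, enqueue
  process F: level=0
    F->E: in-degree(E)=0, level(E)=1, enqueue
  process G: level=0
    G->D: in-degree(D)=0, level(D)=1, enqueue
  process B: level=1
  process E: level=1
  process D: level=1
All levels: A:0, B:1, C:0, D:1, E:1, F:0, G:0
max level = 1

Answer: 1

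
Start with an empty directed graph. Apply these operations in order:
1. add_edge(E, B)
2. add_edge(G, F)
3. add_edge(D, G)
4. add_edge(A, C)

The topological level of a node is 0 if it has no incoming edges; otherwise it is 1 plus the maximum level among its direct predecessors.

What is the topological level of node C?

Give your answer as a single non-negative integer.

Answer: 1

Derivation:
Op 1: add_edge(E, B). Edges now: 1
Op 2: add_edge(G, F). Edges now: 2
Op 3: add_edge(D, G). Edges now: 3
Op 4: add_edge(A, C). Edges now: 4
Compute levels (Kahn BFS):
  sources (in-degree 0): A, D, E
  process A: level=0
    A->C: in-degree(C)=0, level(C)=1, enqueue
  process D: level=0
    D->G: in-degree(G)=0, level(G)=1, enqueue
  process E: level=0
    E->B: in-degree(B)=0, level(B)=1, enqueue
  process C: level=1
  process G: level=1
    G->F: in-degree(F)=0, level(F)=2, enqueue
  process B: level=1
  process F: level=2
All levels: A:0, B:1, C:1, D:0, E:0, F:2, G:1
level(C) = 1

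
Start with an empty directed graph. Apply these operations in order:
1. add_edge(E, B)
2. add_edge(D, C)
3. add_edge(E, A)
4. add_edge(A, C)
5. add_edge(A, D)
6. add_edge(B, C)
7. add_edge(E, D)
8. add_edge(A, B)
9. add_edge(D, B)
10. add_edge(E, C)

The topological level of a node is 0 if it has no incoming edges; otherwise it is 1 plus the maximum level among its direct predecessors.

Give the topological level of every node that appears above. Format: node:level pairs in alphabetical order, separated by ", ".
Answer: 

Answer: A:1, B:3, C:4, D:2, E:0

Derivation:
Op 1: add_edge(E, B). Edges now: 1
Op 2: add_edge(D, C). Edges now: 2
Op 3: add_edge(E, A). Edges now: 3
Op 4: add_edge(A, C). Edges now: 4
Op 5: add_edge(A, D). Edges now: 5
Op 6: add_edge(B, C). Edges now: 6
Op 7: add_edge(E, D). Edges now: 7
Op 8: add_edge(A, B). Edges now: 8
Op 9: add_edge(D, B). Edges now: 9
Op 10: add_edge(E, C). Edges now: 10
Compute levels (Kahn BFS):
  sources (in-degree 0): E
  process E: level=0
    E->A: in-degree(A)=0, level(A)=1, enqueue
    E->B: in-degree(B)=2, level(B)>=1
    E->C: in-degree(C)=3, level(C)>=1
    E->D: in-degree(D)=1, level(D)>=1
  process A: level=1
    A->B: in-degree(B)=1, level(B)>=2
    A->C: in-degree(C)=2, level(C)>=2
    A->D: in-degree(D)=0, level(D)=2, enqueue
  process D: level=2
    D->B: in-degree(B)=0, level(B)=3, enqueue
    D->C: in-degree(C)=1, level(C)>=3
  process B: level=3
    B->C: in-degree(C)=0, level(C)=4, enqueue
  process C: level=4
All levels: A:1, B:3, C:4, D:2, E:0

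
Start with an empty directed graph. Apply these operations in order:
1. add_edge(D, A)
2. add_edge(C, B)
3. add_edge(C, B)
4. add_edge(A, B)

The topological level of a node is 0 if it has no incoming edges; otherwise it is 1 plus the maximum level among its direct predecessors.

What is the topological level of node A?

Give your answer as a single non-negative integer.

Answer: 1

Derivation:
Op 1: add_edge(D, A). Edges now: 1
Op 2: add_edge(C, B). Edges now: 2
Op 3: add_edge(C, B) (duplicate, no change). Edges now: 2
Op 4: add_edge(A, B). Edges now: 3
Compute levels (Kahn BFS):
  sources (in-degree 0): C, D
  process C: level=0
    C->B: in-degree(B)=1, level(B)>=1
  process D: level=0
    D->A: in-degree(A)=0, level(A)=1, enqueue
  process A: level=1
    A->B: in-degree(B)=0, level(B)=2, enqueue
  process B: level=2
All levels: A:1, B:2, C:0, D:0
level(A) = 1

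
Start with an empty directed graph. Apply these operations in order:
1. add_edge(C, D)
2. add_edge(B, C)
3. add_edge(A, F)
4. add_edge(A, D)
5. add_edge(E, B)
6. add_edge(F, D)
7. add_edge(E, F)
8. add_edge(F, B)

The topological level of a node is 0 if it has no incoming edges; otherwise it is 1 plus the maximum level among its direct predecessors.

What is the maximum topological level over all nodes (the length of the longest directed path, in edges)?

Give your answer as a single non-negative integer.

Op 1: add_edge(C, D). Edges now: 1
Op 2: add_edge(B, C). Edges now: 2
Op 3: add_edge(A, F). Edges now: 3
Op 4: add_edge(A, D). Edges now: 4
Op 5: add_edge(E, B). Edges now: 5
Op 6: add_edge(F, D). Edges now: 6
Op 7: add_edge(E, F). Edges now: 7
Op 8: add_edge(F, B). Edges now: 8
Compute levels (Kahn BFS):
  sources (in-degree 0): A, E
  process A: level=0
    A->D: in-degree(D)=2, level(D)>=1
    A->F: in-degree(F)=1, level(F)>=1
  process E: level=0
    E->B: in-degree(B)=1, level(B)>=1
    E->F: in-degree(F)=0, level(F)=1, enqueue
  process F: level=1
    F->B: in-degree(B)=0, level(B)=2, enqueue
    F->D: in-degree(D)=1, level(D)>=2
  process B: level=2
    B->C: in-degree(C)=0, level(C)=3, enqueue
  process C: level=3
    C->D: in-degree(D)=0, level(D)=4, enqueue
  process D: level=4
All levels: A:0, B:2, C:3, D:4, E:0, F:1
max level = 4

Answer: 4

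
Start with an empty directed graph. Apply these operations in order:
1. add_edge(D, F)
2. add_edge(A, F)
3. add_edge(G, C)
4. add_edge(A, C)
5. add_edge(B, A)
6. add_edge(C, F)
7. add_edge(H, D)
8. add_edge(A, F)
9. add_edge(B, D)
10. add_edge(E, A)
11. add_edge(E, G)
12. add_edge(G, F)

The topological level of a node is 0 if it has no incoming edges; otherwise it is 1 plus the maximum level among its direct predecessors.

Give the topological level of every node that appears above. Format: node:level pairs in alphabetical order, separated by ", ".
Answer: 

Op 1: add_edge(D, F). Edges now: 1
Op 2: add_edge(A, F). Edges now: 2
Op 3: add_edge(G, C). Edges now: 3
Op 4: add_edge(A, C). Edges now: 4
Op 5: add_edge(B, A). Edges now: 5
Op 6: add_edge(C, F). Edges now: 6
Op 7: add_edge(H, D). Edges now: 7
Op 8: add_edge(A, F) (duplicate, no change). Edges now: 7
Op 9: add_edge(B, D). Edges now: 8
Op 10: add_edge(E, A). Edges now: 9
Op 11: add_edge(E, G). Edges now: 10
Op 12: add_edge(G, F). Edges now: 11
Compute levels (Kahn BFS):
  sources (in-degree 0): B, E, H
  process B: level=0
    B->A: in-degree(A)=1, level(A)>=1
    B->D: in-degree(D)=1, level(D)>=1
  process E: level=0
    E->A: in-degree(A)=0, level(A)=1, enqueue
    E->G: in-degree(G)=0, level(G)=1, enqueue
  process H: level=0
    H->D: in-degree(D)=0, level(D)=1, enqueue
  process A: level=1
    A->C: in-degree(C)=1, level(C)>=2
    A->F: in-degree(F)=3, level(F)>=2
  process G: level=1
    G->C: in-degree(C)=0, level(C)=2, enqueue
    G->F: in-degree(F)=2, level(F)>=2
  process D: level=1
    D->F: in-degree(F)=1, level(F)>=2
  process C: level=2
    C->F: in-degree(F)=0, level(F)=3, enqueue
  process F: level=3
All levels: A:1, B:0, C:2, D:1, E:0, F:3, G:1, H:0

Answer: A:1, B:0, C:2, D:1, E:0, F:3, G:1, H:0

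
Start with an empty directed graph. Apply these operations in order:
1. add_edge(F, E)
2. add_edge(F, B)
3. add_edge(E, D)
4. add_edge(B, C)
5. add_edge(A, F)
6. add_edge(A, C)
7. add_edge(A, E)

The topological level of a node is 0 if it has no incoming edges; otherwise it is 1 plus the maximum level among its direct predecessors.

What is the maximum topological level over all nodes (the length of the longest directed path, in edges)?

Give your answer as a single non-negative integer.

Answer: 3

Derivation:
Op 1: add_edge(F, E). Edges now: 1
Op 2: add_edge(F, B). Edges now: 2
Op 3: add_edge(E, D). Edges now: 3
Op 4: add_edge(B, C). Edges now: 4
Op 5: add_edge(A, F). Edges now: 5
Op 6: add_edge(A, C). Edges now: 6
Op 7: add_edge(A, E). Edges now: 7
Compute levels (Kahn BFS):
  sources (in-degree 0): A
  process A: level=0
    A->C: in-degree(C)=1, level(C)>=1
    A->E: in-degree(E)=1, level(E)>=1
    A->F: in-degree(F)=0, level(F)=1, enqueue
  process F: level=1
    F->B: in-degree(B)=0, level(B)=2, enqueue
    F->E: in-degree(E)=0, level(E)=2, enqueue
  process B: level=2
    B->C: in-degree(C)=0, level(C)=3, enqueue
  process E: level=2
    E->D: in-degree(D)=0, level(D)=3, enqueue
  process C: level=3
  process D: level=3
All levels: A:0, B:2, C:3, D:3, E:2, F:1
max level = 3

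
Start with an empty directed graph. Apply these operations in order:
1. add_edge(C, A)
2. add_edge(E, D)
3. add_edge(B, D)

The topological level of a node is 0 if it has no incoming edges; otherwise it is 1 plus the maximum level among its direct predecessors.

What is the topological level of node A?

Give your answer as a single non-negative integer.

Op 1: add_edge(C, A). Edges now: 1
Op 2: add_edge(E, D). Edges now: 2
Op 3: add_edge(B, D). Edges now: 3
Compute levels (Kahn BFS):
  sources (in-degree 0): B, C, E
  process B: level=0
    B->D: in-degree(D)=1, level(D)>=1
  process C: level=0
    C->A: in-degree(A)=0, level(A)=1, enqueue
  process E: level=0
    E->D: in-degree(D)=0, level(D)=1, enqueue
  process A: level=1
  process D: level=1
All levels: A:1, B:0, C:0, D:1, E:0
level(A) = 1

Answer: 1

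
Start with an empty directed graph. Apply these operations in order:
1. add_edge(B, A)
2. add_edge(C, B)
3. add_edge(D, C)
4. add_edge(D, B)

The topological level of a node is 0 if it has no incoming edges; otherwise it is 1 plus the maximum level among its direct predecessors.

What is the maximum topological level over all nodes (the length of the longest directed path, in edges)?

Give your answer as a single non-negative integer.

Answer: 3

Derivation:
Op 1: add_edge(B, A). Edges now: 1
Op 2: add_edge(C, B). Edges now: 2
Op 3: add_edge(D, C). Edges now: 3
Op 4: add_edge(D, B). Edges now: 4
Compute levels (Kahn BFS):
  sources (in-degree 0): D
  process D: level=0
    D->B: in-degree(B)=1, level(B)>=1
    D->C: in-degree(C)=0, level(C)=1, enqueue
  process C: level=1
    C->B: in-degree(B)=0, level(B)=2, enqueue
  process B: level=2
    B->A: in-degree(A)=0, level(A)=3, enqueue
  process A: level=3
All levels: A:3, B:2, C:1, D:0
max level = 3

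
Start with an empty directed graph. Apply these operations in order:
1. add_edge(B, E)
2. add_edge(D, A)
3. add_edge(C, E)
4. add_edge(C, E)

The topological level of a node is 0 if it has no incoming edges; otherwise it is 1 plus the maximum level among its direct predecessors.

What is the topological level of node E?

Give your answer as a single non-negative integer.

Op 1: add_edge(B, E). Edges now: 1
Op 2: add_edge(D, A). Edges now: 2
Op 3: add_edge(C, E). Edges now: 3
Op 4: add_edge(C, E) (duplicate, no change). Edges now: 3
Compute levels (Kahn BFS):
  sources (in-degree 0): B, C, D
  process B: level=0
    B->E: in-degree(E)=1, level(E)>=1
  process C: level=0
    C->E: in-degree(E)=0, level(E)=1, enqueue
  process D: level=0
    D->A: in-degree(A)=0, level(A)=1, enqueue
  process E: level=1
  process A: level=1
All levels: A:1, B:0, C:0, D:0, E:1
level(E) = 1

Answer: 1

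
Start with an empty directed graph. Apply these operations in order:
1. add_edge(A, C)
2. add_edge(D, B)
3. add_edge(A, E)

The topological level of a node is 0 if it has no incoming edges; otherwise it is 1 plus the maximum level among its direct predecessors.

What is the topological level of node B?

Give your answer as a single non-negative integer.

Answer: 1

Derivation:
Op 1: add_edge(A, C). Edges now: 1
Op 2: add_edge(D, B). Edges now: 2
Op 3: add_edge(A, E). Edges now: 3
Compute levels (Kahn BFS):
  sources (in-degree 0): A, D
  process A: level=0
    A->C: in-degree(C)=0, level(C)=1, enqueue
    A->E: in-degree(E)=0, level(E)=1, enqueue
  process D: level=0
    D->B: in-degree(B)=0, level(B)=1, enqueue
  process C: level=1
  process E: level=1
  process B: level=1
All levels: A:0, B:1, C:1, D:0, E:1
level(B) = 1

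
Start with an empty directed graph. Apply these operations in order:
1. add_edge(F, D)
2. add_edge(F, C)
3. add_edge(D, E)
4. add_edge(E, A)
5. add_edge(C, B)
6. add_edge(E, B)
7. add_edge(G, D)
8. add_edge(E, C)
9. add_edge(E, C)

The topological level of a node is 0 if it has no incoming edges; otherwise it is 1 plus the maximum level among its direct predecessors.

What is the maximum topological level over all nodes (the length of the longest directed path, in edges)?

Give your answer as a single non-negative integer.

Answer: 4

Derivation:
Op 1: add_edge(F, D). Edges now: 1
Op 2: add_edge(F, C). Edges now: 2
Op 3: add_edge(D, E). Edges now: 3
Op 4: add_edge(E, A). Edges now: 4
Op 5: add_edge(C, B). Edges now: 5
Op 6: add_edge(E, B). Edges now: 6
Op 7: add_edge(G, D). Edges now: 7
Op 8: add_edge(E, C). Edges now: 8
Op 9: add_edge(E, C) (duplicate, no change). Edges now: 8
Compute levels (Kahn BFS):
  sources (in-degree 0): F, G
  process F: level=0
    F->C: in-degree(C)=1, level(C)>=1
    F->D: in-degree(D)=1, level(D)>=1
  process G: level=0
    G->D: in-degree(D)=0, level(D)=1, enqueue
  process D: level=1
    D->E: in-degree(E)=0, level(E)=2, enqueue
  process E: level=2
    E->A: in-degree(A)=0, level(A)=3, enqueue
    E->B: in-degree(B)=1, level(B)>=3
    E->C: in-degree(C)=0, level(C)=3, enqueue
  process A: level=3
  process C: level=3
    C->B: in-degree(B)=0, level(B)=4, enqueue
  process B: level=4
All levels: A:3, B:4, C:3, D:1, E:2, F:0, G:0
max level = 4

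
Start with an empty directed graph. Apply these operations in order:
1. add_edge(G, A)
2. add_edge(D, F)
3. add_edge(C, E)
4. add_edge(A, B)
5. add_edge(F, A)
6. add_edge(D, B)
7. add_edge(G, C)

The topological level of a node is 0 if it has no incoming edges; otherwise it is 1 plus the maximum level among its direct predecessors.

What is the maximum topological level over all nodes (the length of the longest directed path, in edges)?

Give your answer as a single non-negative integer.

Op 1: add_edge(G, A). Edges now: 1
Op 2: add_edge(D, F). Edges now: 2
Op 3: add_edge(C, E). Edges now: 3
Op 4: add_edge(A, B). Edges now: 4
Op 5: add_edge(F, A). Edges now: 5
Op 6: add_edge(D, B). Edges now: 6
Op 7: add_edge(G, C). Edges now: 7
Compute levels (Kahn BFS):
  sources (in-degree 0): D, G
  process D: level=0
    D->B: in-degree(B)=1, level(B)>=1
    D->F: in-degree(F)=0, level(F)=1, enqueue
  process G: level=0
    G->A: in-degree(A)=1, level(A)>=1
    G->C: in-degree(C)=0, level(C)=1, enqueue
  process F: level=1
    F->A: in-degree(A)=0, level(A)=2, enqueue
  process C: level=1
    C->E: in-degree(E)=0, level(E)=2, enqueue
  process A: level=2
    A->B: in-degree(B)=0, level(B)=3, enqueue
  process E: level=2
  process B: level=3
All levels: A:2, B:3, C:1, D:0, E:2, F:1, G:0
max level = 3

Answer: 3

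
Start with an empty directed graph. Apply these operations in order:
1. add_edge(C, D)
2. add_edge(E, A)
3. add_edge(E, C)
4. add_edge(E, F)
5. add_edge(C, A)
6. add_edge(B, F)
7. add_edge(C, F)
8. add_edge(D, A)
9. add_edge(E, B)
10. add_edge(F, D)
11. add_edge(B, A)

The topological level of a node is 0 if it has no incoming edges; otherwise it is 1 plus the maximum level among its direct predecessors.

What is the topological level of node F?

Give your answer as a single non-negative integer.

Op 1: add_edge(C, D). Edges now: 1
Op 2: add_edge(E, A). Edges now: 2
Op 3: add_edge(E, C). Edges now: 3
Op 4: add_edge(E, F). Edges now: 4
Op 5: add_edge(C, A). Edges now: 5
Op 6: add_edge(B, F). Edges now: 6
Op 7: add_edge(C, F). Edges now: 7
Op 8: add_edge(D, A). Edges now: 8
Op 9: add_edge(E, B). Edges now: 9
Op 10: add_edge(F, D). Edges now: 10
Op 11: add_edge(B, A). Edges now: 11
Compute levels (Kahn BFS):
  sources (in-degree 0): E
  process E: level=0
    E->A: in-degree(A)=3, level(A)>=1
    E->B: in-degree(B)=0, level(B)=1, enqueue
    E->C: in-degree(C)=0, level(C)=1, enqueue
    E->F: in-degree(F)=2, level(F)>=1
  process B: level=1
    B->A: in-degree(A)=2, level(A)>=2
    B->F: in-degree(F)=1, level(F)>=2
  process C: level=1
    C->A: in-degree(A)=1, level(A)>=2
    C->D: in-degree(D)=1, level(D)>=2
    C->F: in-degree(F)=0, level(F)=2, enqueue
  process F: level=2
    F->D: in-degree(D)=0, level(D)=3, enqueue
  process D: level=3
    D->A: in-degree(A)=0, level(A)=4, enqueue
  process A: level=4
All levels: A:4, B:1, C:1, D:3, E:0, F:2
level(F) = 2

Answer: 2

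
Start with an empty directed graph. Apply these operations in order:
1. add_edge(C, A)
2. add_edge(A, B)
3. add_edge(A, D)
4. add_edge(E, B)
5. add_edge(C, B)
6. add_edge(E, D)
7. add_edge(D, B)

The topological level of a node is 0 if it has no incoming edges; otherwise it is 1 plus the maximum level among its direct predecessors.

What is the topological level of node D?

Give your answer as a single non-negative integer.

Answer: 2

Derivation:
Op 1: add_edge(C, A). Edges now: 1
Op 2: add_edge(A, B). Edges now: 2
Op 3: add_edge(A, D). Edges now: 3
Op 4: add_edge(E, B). Edges now: 4
Op 5: add_edge(C, B). Edges now: 5
Op 6: add_edge(E, D). Edges now: 6
Op 7: add_edge(D, B). Edges now: 7
Compute levels (Kahn BFS):
  sources (in-degree 0): C, E
  process C: level=0
    C->A: in-degree(A)=0, level(A)=1, enqueue
    C->B: in-degree(B)=3, level(B)>=1
  process E: level=0
    E->B: in-degree(B)=2, level(B)>=1
    E->D: in-degree(D)=1, level(D)>=1
  process A: level=1
    A->B: in-degree(B)=1, level(B)>=2
    A->D: in-degree(D)=0, level(D)=2, enqueue
  process D: level=2
    D->B: in-degree(B)=0, level(B)=3, enqueue
  process B: level=3
All levels: A:1, B:3, C:0, D:2, E:0
level(D) = 2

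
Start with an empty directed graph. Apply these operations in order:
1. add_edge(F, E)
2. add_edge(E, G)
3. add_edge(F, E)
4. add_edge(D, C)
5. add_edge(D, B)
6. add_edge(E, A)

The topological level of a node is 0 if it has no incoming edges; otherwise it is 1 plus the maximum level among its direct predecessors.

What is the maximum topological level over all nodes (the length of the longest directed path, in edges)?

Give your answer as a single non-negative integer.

Answer: 2

Derivation:
Op 1: add_edge(F, E). Edges now: 1
Op 2: add_edge(E, G). Edges now: 2
Op 3: add_edge(F, E) (duplicate, no change). Edges now: 2
Op 4: add_edge(D, C). Edges now: 3
Op 5: add_edge(D, B). Edges now: 4
Op 6: add_edge(E, A). Edges now: 5
Compute levels (Kahn BFS):
  sources (in-degree 0): D, F
  process D: level=0
    D->B: in-degree(B)=0, level(B)=1, enqueue
    D->C: in-degree(C)=0, level(C)=1, enqueue
  process F: level=0
    F->E: in-degree(E)=0, level(E)=1, enqueue
  process B: level=1
  process C: level=1
  process E: level=1
    E->A: in-degree(A)=0, level(A)=2, enqueue
    E->G: in-degree(G)=0, level(G)=2, enqueue
  process A: level=2
  process G: level=2
All levels: A:2, B:1, C:1, D:0, E:1, F:0, G:2
max level = 2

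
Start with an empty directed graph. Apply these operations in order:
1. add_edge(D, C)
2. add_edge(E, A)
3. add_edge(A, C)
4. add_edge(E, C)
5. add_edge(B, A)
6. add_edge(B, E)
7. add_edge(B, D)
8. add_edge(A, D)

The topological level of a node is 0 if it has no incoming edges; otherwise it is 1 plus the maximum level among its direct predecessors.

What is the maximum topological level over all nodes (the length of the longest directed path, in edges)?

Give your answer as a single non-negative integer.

Op 1: add_edge(D, C). Edges now: 1
Op 2: add_edge(E, A). Edges now: 2
Op 3: add_edge(A, C). Edges now: 3
Op 4: add_edge(E, C). Edges now: 4
Op 5: add_edge(B, A). Edges now: 5
Op 6: add_edge(B, E). Edges now: 6
Op 7: add_edge(B, D). Edges now: 7
Op 8: add_edge(A, D). Edges now: 8
Compute levels (Kahn BFS):
  sources (in-degree 0): B
  process B: level=0
    B->A: in-degree(A)=1, level(A)>=1
    B->D: in-degree(D)=1, level(D)>=1
    B->E: in-degree(E)=0, level(E)=1, enqueue
  process E: level=1
    E->A: in-degree(A)=0, level(A)=2, enqueue
    E->C: in-degree(C)=2, level(C)>=2
  process A: level=2
    A->C: in-degree(C)=1, level(C)>=3
    A->D: in-degree(D)=0, level(D)=3, enqueue
  process D: level=3
    D->C: in-degree(C)=0, level(C)=4, enqueue
  process C: level=4
All levels: A:2, B:0, C:4, D:3, E:1
max level = 4

Answer: 4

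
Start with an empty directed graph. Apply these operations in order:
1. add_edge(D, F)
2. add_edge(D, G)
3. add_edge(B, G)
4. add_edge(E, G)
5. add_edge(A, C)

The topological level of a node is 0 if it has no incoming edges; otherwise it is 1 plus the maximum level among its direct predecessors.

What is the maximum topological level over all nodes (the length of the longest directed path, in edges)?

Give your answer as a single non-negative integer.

Answer: 1

Derivation:
Op 1: add_edge(D, F). Edges now: 1
Op 2: add_edge(D, G). Edges now: 2
Op 3: add_edge(B, G). Edges now: 3
Op 4: add_edge(E, G). Edges now: 4
Op 5: add_edge(A, C). Edges now: 5
Compute levels (Kahn BFS):
  sources (in-degree 0): A, B, D, E
  process A: level=0
    A->C: in-degree(C)=0, level(C)=1, enqueue
  process B: level=0
    B->G: in-degree(G)=2, level(G)>=1
  process D: level=0
    D->F: in-degree(F)=0, level(F)=1, enqueue
    D->G: in-degree(G)=1, level(G)>=1
  process E: level=0
    E->G: in-degree(G)=0, level(G)=1, enqueue
  process C: level=1
  process F: level=1
  process G: level=1
All levels: A:0, B:0, C:1, D:0, E:0, F:1, G:1
max level = 1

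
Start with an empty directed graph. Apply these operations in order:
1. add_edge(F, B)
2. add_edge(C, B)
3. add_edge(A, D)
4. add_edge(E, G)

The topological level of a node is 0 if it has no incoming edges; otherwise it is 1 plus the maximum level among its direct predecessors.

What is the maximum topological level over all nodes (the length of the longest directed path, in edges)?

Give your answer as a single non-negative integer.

Answer: 1

Derivation:
Op 1: add_edge(F, B). Edges now: 1
Op 2: add_edge(C, B). Edges now: 2
Op 3: add_edge(A, D). Edges now: 3
Op 4: add_edge(E, G). Edges now: 4
Compute levels (Kahn BFS):
  sources (in-degree 0): A, C, E, F
  process A: level=0
    A->D: in-degree(D)=0, level(D)=1, enqueue
  process C: level=0
    C->B: in-degree(B)=1, level(B)>=1
  process E: level=0
    E->G: in-degree(G)=0, level(G)=1, enqueue
  process F: level=0
    F->B: in-degree(B)=0, level(B)=1, enqueue
  process D: level=1
  process G: level=1
  process B: level=1
All levels: A:0, B:1, C:0, D:1, E:0, F:0, G:1
max level = 1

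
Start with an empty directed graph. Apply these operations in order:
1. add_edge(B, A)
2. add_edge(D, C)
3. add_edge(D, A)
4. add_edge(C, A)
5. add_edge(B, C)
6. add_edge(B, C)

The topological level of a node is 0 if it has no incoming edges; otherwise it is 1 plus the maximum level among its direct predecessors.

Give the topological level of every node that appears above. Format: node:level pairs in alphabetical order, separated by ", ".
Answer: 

Answer: A:2, B:0, C:1, D:0

Derivation:
Op 1: add_edge(B, A). Edges now: 1
Op 2: add_edge(D, C). Edges now: 2
Op 3: add_edge(D, A). Edges now: 3
Op 4: add_edge(C, A). Edges now: 4
Op 5: add_edge(B, C). Edges now: 5
Op 6: add_edge(B, C) (duplicate, no change). Edges now: 5
Compute levels (Kahn BFS):
  sources (in-degree 0): B, D
  process B: level=0
    B->A: in-degree(A)=2, level(A)>=1
    B->C: in-degree(C)=1, level(C)>=1
  process D: level=0
    D->A: in-degree(A)=1, level(A)>=1
    D->C: in-degree(C)=0, level(C)=1, enqueue
  process C: level=1
    C->A: in-degree(A)=0, level(A)=2, enqueue
  process A: level=2
All levels: A:2, B:0, C:1, D:0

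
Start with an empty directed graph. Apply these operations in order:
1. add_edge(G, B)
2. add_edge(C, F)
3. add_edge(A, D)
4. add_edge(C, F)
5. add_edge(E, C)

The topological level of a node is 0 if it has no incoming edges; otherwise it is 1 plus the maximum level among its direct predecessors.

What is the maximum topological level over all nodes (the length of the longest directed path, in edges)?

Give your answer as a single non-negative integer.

Answer: 2

Derivation:
Op 1: add_edge(G, B). Edges now: 1
Op 2: add_edge(C, F). Edges now: 2
Op 3: add_edge(A, D). Edges now: 3
Op 4: add_edge(C, F) (duplicate, no change). Edges now: 3
Op 5: add_edge(E, C). Edges now: 4
Compute levels (Kahn BFS):
  sources (in-degree 0): A, E, G
  process A: level=0
    A->D: in-degree(D)=0, level(D)=1, enqueue
  process E: level=0
    E->C: in-degree(C)=0, level(C)=1, enqueue
  process G: level=0
    G->B: in-degree(B)=0, level(B)=1, enqueue
  process D: level=1
  process C: level=1
    C->F: in-degree(F)=0, level(F)=2, enqueue
  process B: level=1
  process F: level=2
All levels: A:0, B:1, C:1, D:1, E:0, F:2, G:0
max level = 2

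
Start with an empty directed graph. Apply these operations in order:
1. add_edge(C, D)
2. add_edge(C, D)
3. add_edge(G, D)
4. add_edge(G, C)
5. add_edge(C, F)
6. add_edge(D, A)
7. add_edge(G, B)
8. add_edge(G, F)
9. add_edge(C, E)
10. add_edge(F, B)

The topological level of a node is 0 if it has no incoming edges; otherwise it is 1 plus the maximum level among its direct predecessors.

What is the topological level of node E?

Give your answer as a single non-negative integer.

Op 1: add_edge(C, D). Edges now: 1
Op 2: add_edge(C, D) (duplicate, no change). Edges now: 1
Op 3: add_edge(G, D). Edges now: 2
Op 4: add_edge(G, C). Edges now: 3
Op 5: add_edge(C, F). Edges now: 4
Op 6: add_edge(D, A). Edges now: 5
Op 7: add_edge(G, B). Edges now: 6
Op 8: add_edge(G, F). Edges now: 7
Op 9: add_edge(C, E). Edges now: 8
Op 10: add_edge(F, B). Edges now: 9
Compute levels (Kahn BFS):
  sources (in-degree 0): G
  process G: level=0
    G->B: in-degree(B)=1, level(B)>=1
    G->C: in-degree(C)=0, level(C)=1, enqueue
    G->D: in-degree(D)=1, level(D)>=1
    G->F: in-degree(F)=1, level(F)>=1
  process C: level=1
    C->D: in-degree(D)=0, level(D)=2, enqueue
    C->E: in-degree(E)=0, level(E)=2, enqueue
    C->F: in-degree(F)=0, level(F)=2, enqueue
  process D: level=2
    D->A: in-degree(A)=0, level(A)=3, enqueue
  process E: level=2
  process F: level=2
    F->B: in-degree(B)=0, level(B)=3, enqueue
  process A: level=3
  process B: level=3
All levels: A:3, B:3, C:1, D:2, E:2, F:2, G:0
level(E) = 2

Answer: 2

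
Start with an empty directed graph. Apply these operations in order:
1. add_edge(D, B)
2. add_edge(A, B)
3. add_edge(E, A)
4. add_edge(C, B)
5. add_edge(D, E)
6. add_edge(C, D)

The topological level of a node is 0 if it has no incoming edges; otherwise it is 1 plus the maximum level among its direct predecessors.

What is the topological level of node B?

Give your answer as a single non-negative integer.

Answer: 4

Derivation:
Op 1: add_edge(D, B). Edges now: 1
Op 2: add_edge(A, B). Edges now: 2
Op 3: add_edge(E, A). Edges now: 3
Op 4: add_edge(C, B). Edges now: 4
Op 5: add_edge(D, E). Edges now: 5
Op 6: add_edge(C, D). Edges now: 6
Compute levels (Kahn BFS):
  sources (in-degree 0): C
  process C: level=0
    C->B: in-degree(B)=2, level(B)>=1
    C->D: in-degree(D)=0, level(D)=1, enqueue
  process D: level=1
    D->B: in-degree(B)=1, level(B)>=2
    D->E: in-degree(E)=0, level(E)=2, enqueue
  process E: level=2
    E->A: in-degree(A)=0, level(A)=3, enqueue
  process A: level=3
    A->B: in-degree(B)=0, level(B)=4, enqueue
  process B: level=4
All levels: A:3, B:4, C:0, D:1, E:2
level(B) = 4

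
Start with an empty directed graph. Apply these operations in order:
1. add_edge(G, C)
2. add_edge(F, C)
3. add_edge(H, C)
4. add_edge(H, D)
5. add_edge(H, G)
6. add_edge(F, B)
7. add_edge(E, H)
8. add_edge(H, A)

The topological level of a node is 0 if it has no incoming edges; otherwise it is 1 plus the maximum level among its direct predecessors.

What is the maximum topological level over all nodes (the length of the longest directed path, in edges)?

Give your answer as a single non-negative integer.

Op 1: add_edge(G, C). Edges now: 1
Op 2: add_edge(F, C). Edges now: 2
Op 3: add_edge(H, C). Edges now: 3
Op 4: add_edge(H, D). Edges now: 4
Op 5: add_edge(H, G). Edges now: 5
Op 6: add_edge(F, B). Edges now: 6
Op 7: add_edge(E, H). Edges now: 7
Op 8: add_edge(H, A). Edges now: 8
Compute levels (Kahn BFS):
  sources (in-degree 0): E, F
  process E: level=0
    E->H: in-degree(H)=0, level(H)=1, enqueue
  process F: level=0
    F->B: in-degree(B)=0, level(B)=1, enqueue
    F->C: in-degree(C)=2, level(C)>=1
  process H: level=1
    H->A: in-degree(A)=0, level(A)=2, enqueue
    H->C: in-degree(C)=1, level(C)>=2
    H->D: in-degree(D)=0, level(D)=2, enqueue
    H->G: in-degree(G)=0, level(G)=2, enqueue
  process B: level=1
  process A: level=2
  process D: level=2
  process G: level=2
    G->C: in-degree(C)=0, level(C)=3, enqueue
  process C: level=3
All levels: A:2, B:1, C:3, D:2, E:0, F:0, G:2, H:1
max level = 3

Answer: 3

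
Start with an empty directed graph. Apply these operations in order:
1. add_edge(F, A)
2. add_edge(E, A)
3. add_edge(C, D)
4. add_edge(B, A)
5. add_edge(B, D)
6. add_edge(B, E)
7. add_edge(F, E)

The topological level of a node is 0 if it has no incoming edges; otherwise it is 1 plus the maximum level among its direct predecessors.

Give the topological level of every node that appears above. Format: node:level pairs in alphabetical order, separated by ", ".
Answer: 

Answer: A:2, B:0, C:0, D:1, E:1, F:0

Derivation:
Op 1: add_edge(F, A). Edges now: 1
Op 2: add_edge(E, A). Edges now: 2
Op 3: add_edge(C, D). Edges now: 3
Op 4: add_edge(B, A). Edges now: 4
Op 5: add_edge(B, D). Edges now: 5
Op 6: add_edge(B, E). Edges now: 6
Op 7: add_edge(F, E). Edges now: 7
Compute levels (Kahn BFS):
  sources (in-degree 0): B, C, F
  process B: level=0
    B->A: in-degree(A)=2, level(A)>=1
    B->D: in-degree(D)=1, level(D)>=1
    B->E: in-degree(E)=1, level(E)>=1
  process C: level=0
    C->D: in-degree(D)=0, level(D)=1, enqueue
  process F: level=0
    F->A: in-degree(A)=1, level(A)>=1
    F->E: in-degree(E)=0, level(E)=1, enqueue
  process D: level=1
  process E: level=1
    E->A: in-degree(A)=0, level(A)=2, enqueue
  process A: level=2
All levels: A:2, B:0, C:0, D:1, E:1, F:0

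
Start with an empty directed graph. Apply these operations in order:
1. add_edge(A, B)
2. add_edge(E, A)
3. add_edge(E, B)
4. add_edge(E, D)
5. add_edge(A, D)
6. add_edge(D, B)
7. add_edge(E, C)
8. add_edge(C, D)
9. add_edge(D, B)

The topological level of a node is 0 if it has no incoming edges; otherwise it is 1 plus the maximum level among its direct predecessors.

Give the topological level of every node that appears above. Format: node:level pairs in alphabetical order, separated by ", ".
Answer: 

Op 1: add_edge(A, B). Edges now: 1
Op 2: add_edge(E, A). Edges now: 2
Op 3: add_edge(E, B). Edges now: 3
Op 4: add_edge(E, D). Edges now: 4
Op 5: add_edge(A, D). Edges now: 5
Op 6: add_edge(D, B). Edges now: 6
Op 7: add_edge(E, C). Edges now: 7
Op 8: add_edge(C, D). Edges now: 8
Op 9: add_edge(D, B) (duplicate, no change). Edges now: 8
Compute levels (Kahn BFS):
  sources (in-degree 0): E
  process E: level=0
    E->A: in-degree(A)=0, level(A)=1, enqueue
    E->B: in-degree(B)=2, level(B)>=1
    E->C: in-degree(C)=0, level(C)=1, enqueue
    E->D: in-degree(D)=2, level(D)>=1
  process A: level=1
    A->B: in-degree(B)=1, level(B)>=2
    A->D: in-degree(D)=1, level(D)>=2
  process C: level=1
    C->D: in-degree(D)=0, level(D)=2, enqueue
  process D: level=2
    D->B: in-degree(B)=0, level(B)=3, enqueue
  process B: level=3
All levels: A:1, B:3, C:1, D:2, E:0

Answer: A:1, B:3, C:1, D:2, E:0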